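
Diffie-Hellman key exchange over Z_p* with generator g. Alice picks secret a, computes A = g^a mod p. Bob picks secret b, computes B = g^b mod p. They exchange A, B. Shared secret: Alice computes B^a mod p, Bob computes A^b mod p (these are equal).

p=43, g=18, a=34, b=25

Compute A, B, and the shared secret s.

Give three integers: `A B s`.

A = 18^34 mod 43  (bits of 34 = 100010)
  bit 0 = 1: r = r^2 * 18 mod 43 = 1^2 * 18 = 1*18 = 18
  bit 1 = 0: r = r^2 mod 43 = 18^2 = 23
  bit 2 = 0: r = r^2 mod 43 = 23^2 = 13
  bit 3 = 0: r = r^2 mod 43 = 13^2 = 40
  bit 4 = 1: r = r^2 * 18 mod 43 = 40^2 * 18 = 9*18 = 33
  bit 5 = 0: r = r^2 mod 43 = 33^2 = 14
  -> A = 14
B = 18^25 mod 43  (bits of 25 = 11001)
  bit 0 = 1: r = r^2 * 18 mod 43 = 1^2 * 18 = 1*18 = 18
  bit 1 = 1: r = r^2 * 18 mod 43 = 18^2 * 18 = 23*18 = 27
  bit 2 = 0: r = r^2 mod 43 = 27^2 = 41
  bit 3 = 0: r = r^2 mod 43 = 41^2 = 4
  bit 4 = 1: r = r^2 * 18 mod 43 = 4^2 * 18 = 16*18 = 30
  -> B = 30
s = B^a = 30^34 mod 43  (bits of 34 = 100010)
  bit 0 = 1: r = r^2 * 30 mod 43 = 1^2 * 30 = 1*30 = 30
  bit 1 = 0: r = r^2 mod 43 = 30^2 = 40
  bit 2 = 0: r = r^2 mod 43 = 40^2 = 9
  bit 3 = 0: r = r^2 mod 43 = 9^2 = 38
  bit 4 = 1: r = r^2 * 30 mod 43 = 38^2 * 30 = 25*30 = 19
  bit 5 = 0: r = r^2 mod 43 = 19^2 = 17
  -> s = B^a = 17

Answer: 14 30 17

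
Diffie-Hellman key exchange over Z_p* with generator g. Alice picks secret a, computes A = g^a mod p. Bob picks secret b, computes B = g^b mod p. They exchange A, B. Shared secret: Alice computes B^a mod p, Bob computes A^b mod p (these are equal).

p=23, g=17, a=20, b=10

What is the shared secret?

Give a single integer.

Answer: 13

Derivation:
A = 17^20 mod 23  (bits of 20 = 10100)
  bit 0 = 1: r = r^2 * 17 mod 23 = 1^2 * 17 = 1*17 = 17
  bit 1 = 0: r = r^2 mod 23 = 17^2 = 13
  bit 2 = 1: r = r^2 * 17 mod 23 = 13^2 * 17 = 8*17 = 21
  bit 3 = 0: r = r^2 mod 23 = 21^2 = 4
  bit 4 = 0: r = r^2 mod 23 = 4^2 = 16
  -> A = 16
B = 17^10 mod 23  (bits of 10 = 1010)
  bit 0 = 1: r = r^2 * 17 mod 23 = 1^2 * 17 = 1*17 = 17
  bit 1 = 0: r = r^2 mod 23 = 17^2 = 13
  bit 2 = 1: r = r^2 * 17 mod 23 = 13^2 * 17 = 8*17 = 21
  bit 3 = 0: r = r^2 mod 23 = 21^2 = 4
  -> B = 4
s = B^a = 4^20 mod 23  (bits of 20 = 10100)
  bit 0 = 1: r = r^2 * 4 mod 23 = 1^2 * 4 = 1*4 = 4
  bit 1 = 0: r = r^2 mod 23 = 4^2 = 16
  bit 2 = 1: r = r^2 * 4 mod 23 = 16^2 * 4 = 3*4 = 12
  bit 3 = 0: r = r^2 mod 23 = 12^2 = 6
  bit 4 = 0: r = r^2 mod 23 = 6^2 = 13
  -> s = B^a = 13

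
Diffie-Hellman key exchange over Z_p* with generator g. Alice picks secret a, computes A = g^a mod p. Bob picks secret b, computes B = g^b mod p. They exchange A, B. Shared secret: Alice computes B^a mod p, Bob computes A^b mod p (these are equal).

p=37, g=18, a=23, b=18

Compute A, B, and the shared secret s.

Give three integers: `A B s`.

A = 18^23 mod 37  (bits of 23 = 10111)
  bit 0 = 1: r = r^2 * 18 mod 37 = 1^2 * 18 = 1*18 = 18
  bit 1 = 0: r = r^2 mod 37 = 18^2 = 28
  bit 2 = 1: r = r^2 * 18 mod 37 = 28^2 * 18 = 7*18 = 15
  bit 3 = 1: r = r^2 * 18 mod 37 = 15^2 * 18 = 3*18 = 17
  bit 4 = 1: r = r^2 * 18 mod 37 = 17^2 * 18 = 30*18 = 22
  -> A = 22
B = 18^18 mod 37  (bits of 18 = 10010)
  bit 0 = 1: r = r^2 * 18 mod 37 = 1^2 * 18 = 1*18 = 18
  bit 1 = 0: r = r^2 mod 37 = 18^2 = 28
  bit 2 = 0: r = r^2 mod 37 = 28^2 = 7
  bit 3 = 1: r = r^2 * 18 mod 37 = 7^2 * 18 = 12*18 = 31
  bit 4 = 0: r = r^2 mod 37 = 31^2 = 36
  -> B = 36
s = B^a = 36^23 mod 37  (bits of 23 = 10111)
  bit 0 = 1: r = r^2 * 36 mod 37 = 1^2 * 36 = 1*36 = 36
  bit 1 = 0: r = r^2 mod 37 = 36^2 = 1
  bit 2 = 1: r = r^2 * 36 mod 37 = 1^2 * 36 = 1*36 = 36
  bit 3 = 1: r = r^2 * 36 mod 37 = 36^2 * 36 = 1*36 = 36
  bit 4 = 1: r = r^2 * 36 mod 37 = 36^2 * 36 = 1*36 = 36
  -> s = B^a = 36

Answer: 22 36 36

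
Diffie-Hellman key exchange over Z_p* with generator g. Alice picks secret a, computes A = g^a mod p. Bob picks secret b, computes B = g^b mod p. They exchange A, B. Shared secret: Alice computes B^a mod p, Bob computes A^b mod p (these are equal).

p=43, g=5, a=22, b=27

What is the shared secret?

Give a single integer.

Answer: 16

Derivation:
A = 5^22 mod 43  (bits of 22 = 10110)
  bit 0 = 1: r = r^2 * 5 mod 43 = 1^2 * 5 = 1*5 = 5
  bit 1 = 0: r = r^2 mod 43 = 5^2 = 25
  bit 2 = 1: r = r^2 * 5 mod 43 = 25^2 * 5 = 23*5 = 29
  bit 3 = 1: r = r^2 * 5 mod 43 = 29^2 * 5 = 24*5 = 34
  bit 4 = 0: r = r^2 mod 43 = 34^2 = 38
  -> A = 38
B = 5^27 mod 43  (bits of 27 = 11011)
  bit 0 = 1: r = r^2 * 5 mod 43 = 1^2 * 5 = 1*5 = 5
  bit 1 = 1: r = r^2 * 5 mod 43 = 5^2 * 5 = 25*5 = 39
  bit 2 = 0: r = r^2 mod 43 = 39^2 = 16
  bit 3 = 1: r = r^2 * 5 mod 43 = 16^2 * 5 = 41*5 = 33
  bit 4 = 1: r = r^2 * 5 mod 43 = 33^2 * 5 = 14*5 = 27
  -> B = 27
s = B^a = 27^22 mod 43  (bits of 22 = 10110)
  bit 0 = 1: r = r^2 * 27 mod 43 = 1^2 * 27 = 1*27 = 27
  bit 1 = 0: r = r^2 mod 43 = 27^2 = 41
  bit 2 = 1: r = r^2 * 27 mod 43 = 41^2 * 27 = 4*27 = 22
  bit 3 = 1: r = r^2 * 27 mod 43 = 22^2 * 27 = 11*27 = 39
  bit 4 = 0: r = r^2 mod 43 = 39^2 = 16
  -> s = B^a = 16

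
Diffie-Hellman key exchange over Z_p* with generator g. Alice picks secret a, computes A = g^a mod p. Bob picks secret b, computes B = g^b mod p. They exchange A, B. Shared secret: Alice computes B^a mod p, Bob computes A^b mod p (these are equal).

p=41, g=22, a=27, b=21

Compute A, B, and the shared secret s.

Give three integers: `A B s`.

Answer: 30 19 11

Derivation:
A = 22^27 mod 41  (bits of 27 = 11011)
  bit 0 = 1: r = r^2 * 22 mod 41 = 1^2 * 22 = 1*22 = 22
  bit 1 = 1: r = r^2 * 22 mod 41 = 22^2 * 22 = 33*22 = 29
  bit 2 = 0: r = r^2 mod 41 = 29^2 = 21
  bit 3 = 1: r = r^2 * 22 mod 41 = 21^2 * 22 = 31*22 = 26
  bit 4 = 1: r = r^2 * 22 mod 41 = 26^2 * 22 = 20*22 = 30
  -> A = 30
B = 22^21 mod 41  (bits of 21 = 10101)
  bit 0 = 1: r = r^2 * 22 mod 41 = 1^2 * 22 = 1*22 = 22
  bit 1 = 0: r = r^2 mod 41 = 22^2 = 33
  bit 2 = 1: r = r^2 * 22 mod 41 = 33^2 * 22 = 23*22 = 14
  bit 3 = 0: r = r^2 mod 41 = 14^2 = 32
  bit 4 = 1: r = r^2 * 22 mod 41 = 32^2 * 22 = 40*22 = 19
  -> B = 19
s = B^a = 19^27 mod 41  (bits of 27 = 11011)
  bit 0 = 1: r = r^2 * 19 mod 41 = 1^2 * 19 = 1*19 = 19
  bit 1 = 1: r = r^2 * 19 mod 41 = 19^2 * 19 = 33*19 = 12
  bit 2 = 0: r = r^2 mod 41 = 12^2 = 21
  bit 3 = 1: r = r^2 * 19 mod 41 = 21^2 * 19 = 31*19 = 15
  bit 4 = 1: r = r^2 * 19 mod 41 = 15^2 * 19 = 20*19 = 11
  -> s = B^a = 11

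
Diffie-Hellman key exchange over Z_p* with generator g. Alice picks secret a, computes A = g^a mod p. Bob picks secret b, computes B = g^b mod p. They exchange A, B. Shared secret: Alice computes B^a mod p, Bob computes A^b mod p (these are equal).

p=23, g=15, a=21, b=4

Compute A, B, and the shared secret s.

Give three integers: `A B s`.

Answer: 20 2 12

Derivation:
A = 15^21 mod 23  (bits of 21 = 10101)
  bit 0 = 1: r = r^2 * 15 mod 23 = 1^2 * 15 = 1*15 = 15
  bit 1 = 0: r = r^2 mod 23 = 15^2 = 18
  bit 2 = 1: r = r^2 * 15 mod 23 = 18^2 * 15 = 2*15 = 7
  bit 3 = 0: r = r^2 mod 23 = 7^2 = 3
  bit 4 = 1: r = r^2 * 15 mod 23 = 3^2 * 15 = 9*15 = 20
  -> A = 20
B = 15^4 mod 23  (bits of 4 = 100)
  bit 0 = 1: r = r^2 * 15 mod 23 = 1^2 * 15 = 1*15 = 15
  bit 1 = 0: r = r^2 mod 23 = 15^2 = 18
  bit 2 = 0: r = r^2 mod 23 = 18^2 = 2
  -> B = 2
s = B^a = 2^21 mod 23  (bits of 21 = 10101)
  bit 0 = 1: r = r^2 * 2 mod 23 = 1^2 * 2 = 1*2 = 2
  bit 1 = 0: r = r^2 mod 23 = 2^2 = 4
  bit 2 = 1: r = r^2 * 2 mod 23 = 4^2 * 2 = 16*2 = 9
  bit 3 = 0: r = r^2 mod 23 = 9^2 = 12
  bit 4 = 1: r = r^2 * 2 mod 23 = 12^2 * 2 = 6*2 = 12
  -> s = B^a = 12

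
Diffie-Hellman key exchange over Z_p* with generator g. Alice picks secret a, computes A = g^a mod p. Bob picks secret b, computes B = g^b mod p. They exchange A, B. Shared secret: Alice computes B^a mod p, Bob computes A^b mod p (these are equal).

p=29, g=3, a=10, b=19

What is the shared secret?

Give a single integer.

Answer: 22

Derivation:
A = 3^10 mod 29  (bits of 10 = 1010)
  bit 0 = 1: r = r^2 * 3 mod 29 = 1^2 * 3 = 1*3 = 3
  bit 1 = 0: r = r^2 mod 29 = 3^2 = 9
  bit 2 = 1: r = r^2 * 3 mod 29 = 9^2 * 3 = 23*3 = 11
  bit 3 = 0: r = r^2 mod 29 = 11^2 = 5
  -> A = 5
B = 3^19 mod 29  (bits of 19 = 10011)
  bit 0 = 1: r = r^2 * 3 mod 29 = 1^2 * 3 = 1*3 = 3
  bit 1 = 0: r = r^2 mod 29 = 3^2 = 9
  bit 2 = 0: r = r^2 mod 29 = 9^2 = 23
  bit 3 = 1: r = r^2 * 3 mod 29 = 23^2 * 3 = 7*3 = 21
  bit 4 = 1: r = r^2 * 3 mod 29 = 21^2 * 3 = 6*3 = 18
  -> B = 18
s = B^a = 18^10 mod 29  (bits of 10 = 1010)
  bit 0 = 1: r = r^2 * 18 mod 29 = 1^2 * 18 = 1*18 = 18
  bit 1 = 0: r = r^2 mod 29 = 18^2 = 5
  bit 2 = 1: r = r^2 * 18 mod 29 = 5^2 * 18 = 25*18 = 15
  bit 3 = 0: r = r^2 mod 29 = 15^2 = 22
  -> s = B^a = 22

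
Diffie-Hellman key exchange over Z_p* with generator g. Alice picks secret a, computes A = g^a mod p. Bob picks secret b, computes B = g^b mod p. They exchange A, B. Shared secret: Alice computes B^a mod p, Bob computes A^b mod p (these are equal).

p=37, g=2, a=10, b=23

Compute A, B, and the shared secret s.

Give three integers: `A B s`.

A = 2^10 mod 37  (bits of 10 = 1010)
  bit 0 = 1: r = r^2 * 2 mod 37 = 1^2 * 2 = 1*2 = 2
  bit 1 = 0: r = r^2 mod 37 = 2^2 = 4
  bit 2 = 1: r = r^2 * 2 mod 37 = 4^2 * 2 = 16*2 = 32
  bit 3 = 0: r = r^2 mod 37 = 32^2 = 25
  -> A = 25
B = 2^23 mod 37  (bits of 23 = 10111)
  bit 0 = 1: r = r^2 * 2 mod 37 = 1^2 * 2 = 1*2 = 2
  bit 1 = 0: r = r^2 mod 37 = 2^2 = 4
  bit 2 = 1: r = r^2 * 2 mod 37 = 4^2 * 2 = 16*2 = 32
  bit 3 = 1: r = r^2 * 2 mod 37 = 32^2 * 2 = 25*2 = 13
  bit 4 = 1: r = r^2 * 2 mod 37 = 13^2 * 2 = 21*2 = 5
  -> B = 5
s = B^a = 5^10 mod 37  (bits of 10 = 1010)
  bit 0 = 1: r = r^2 * 5 mod 37 = 1^2 * 5 = 1*5 = 5
  bit 1 = 0: r = r^2 mod 37 = 5^2 = 25
  bit 2 = 1: r = r^2 * 5 mod 37 = 25^2 * 5 = 33*5 = 17
  bit 3 = 0: r = r^2 mod 37 = 17^2 = 30
  -> s = B^a = 30

Answer: 25 5 30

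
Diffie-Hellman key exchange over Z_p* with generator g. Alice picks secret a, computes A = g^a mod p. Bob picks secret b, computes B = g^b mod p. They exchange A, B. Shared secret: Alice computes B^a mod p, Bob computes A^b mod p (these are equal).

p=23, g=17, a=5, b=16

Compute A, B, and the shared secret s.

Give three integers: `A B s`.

A = 17^5 mod 23  (bits of 5 = 101)
  bit 0 = 1: r = r^2 * 17 mod 23 = 1^2 * 17 = 1*17 = 17
  bit 1 = 0: r = r^2 mod 23 = 17^2 = 13
  bit 2 = 1: r = r^2 * 17 mod 23 = 13^2 * 17 = 8*17 = 21
  -> A = 21
B = 17^16 mod 23  (bits of 16 = 10000)
  bit 0 = 1: r = r^2 * 17 mod 23 = 1^2 * 17 = 1*17 = 17
  bit 1 = 0: r = r^2 mod 23 = 17^2 = 13
  bit 2 = 0: r = r^2 mod 23 = 13^2 = 8
  bit 3 = 0: r = r^2 mod 23 = 8^2 = 18
  bit 4 = 0: r = r^2 mod 23 = 18^2 = 2
  -> B = 2
s = B^a = 2^5 mod 23  (bits of 5 = 101)
  bit 0 = 1: r = r^2 * 2 mod 23 = 1^2 * 2 = 1*2 = 2
  bit 1 = 0: r = r^2 mod 23 = 2^2 = 4
  bit 2 = 1: r = r^2 * 2 mod 23 = 4^2 * 2 = 16*2 = 9
  -> s = B^a = 9

Answer: 21 2 9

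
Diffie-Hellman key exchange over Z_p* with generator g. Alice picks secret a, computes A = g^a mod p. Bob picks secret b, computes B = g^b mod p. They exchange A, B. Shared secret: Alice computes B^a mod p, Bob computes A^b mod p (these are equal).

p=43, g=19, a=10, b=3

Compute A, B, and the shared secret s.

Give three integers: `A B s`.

A = 19^10 mod 43  (bits of 10 = 1010)
  bit 0 = 1: r = r^2 * 19 mod 43 = 1^2 * 19 = 1*19 = 19
  bit 1 = 0: r = r^2 mod 43 = 19^2 = 17
  bit 2 = 1: r = r^2 * 19 mod 43 = 17^2 * 19 = 31*19 = 30
  bit 3 = 0: r = r^2 mod 43 = 30^2 = 40
  -> A = 40
B = 19^3 mod 43  (bits of 3 = 11)
  bit 0 = 1: r = r^2 * 19 mod 43 = 1^2 * 19 = 1*19 = 19
  bit 1 = 1: r = r^2 * 19 mod 43 = 19^2 * 19 = 17*19 = 22
  -> B = 22
s = B^a = 22^10 mod 43  (bits of 10 = 1010)
  bit 0 = 1: r = r^2 * 22 mod 43 = 1^2 * 22 = 1*22 = 22
  bit 1 = 0: r = r^2 mod 43 = 22^2 = 11
  bit 2 = 1: r = r^2 * 22 mod 43 = 11^2 * 22 = 35*22 = 39
  bit 3 = 0: r = r^2 mod 43 = 39^2 = 16
  -> s = B^a = 16

Answer: 40 22 16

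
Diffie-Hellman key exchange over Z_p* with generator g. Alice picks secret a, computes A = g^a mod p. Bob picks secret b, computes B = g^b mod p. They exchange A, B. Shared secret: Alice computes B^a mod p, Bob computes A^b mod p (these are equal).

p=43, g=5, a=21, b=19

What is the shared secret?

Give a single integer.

A = 5^21 mod 43  (bits of 21 = 10101)
  bit 0 = 1: r = r^2 * 5 mod 43 = 1^2 * 5 = 1*5 = 5
  bit 1 = 0: r = r^2 mod 43 = 5^2 = 25
  bit 2 = 1: r = r^2 * 5 mod 43 = 25^2 * 5 = 23*5 = 29
  bit 3 = 0: r = r^2 mod 43 = 29^2 = 24
  bit 4 = 1: r = r^2 * 5 mod 43 = 24^2 * 5 = 17*5 = 42
  -> A = 42
B = 5^19 mod 43  (bits of 19 = 10011)
  bit 0 = 1: r = r^2 * 5 mod 43 = 1^2 * 5 = 1*5 = 5
  bit 1 = 0: r = r^2 mod 43 = 5^2 = 25
  bit 2 = 0: r = r^2 mod 43 = 25^2 = 23
  bit 3 = 1: r = r^2 * 5 mod 43 = 23^2 * 5 = 13*5 = 22
  bit 4 = 1: r = r^2 * 5 mod 43 = 22^2 * 5 = 11*5 = 12
  -> B = 12
s = B^a = 12^21 mod 43  (bits of 21 = 10101)
  bit 0 = 1: r = r^2 * 12 mod 43 = 1^2 * 12 = 1*12 = 12
  bit 1 = 0: r = r^2 mod 43 = 12^2 = 15
  bit 2 = 1: r = r^2 * 12 mod 43 = 15^2 * 12 = 10*12 = 34
  bit 3 = 0: r = r^2 mod 43 = 34^2 = 38
  bit 4 = 1: r = r^2 * 12 mod 43 = 38^2 * 12 = 25*12 = 42
  -> s = B^a = 42

Answer: 42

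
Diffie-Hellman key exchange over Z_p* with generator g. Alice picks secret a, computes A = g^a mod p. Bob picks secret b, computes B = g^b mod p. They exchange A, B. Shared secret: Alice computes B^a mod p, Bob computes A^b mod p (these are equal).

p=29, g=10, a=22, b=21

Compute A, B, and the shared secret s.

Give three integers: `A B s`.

A = 10^22 mod 29  (bits of 22 = 10110)
  bit 0 = 1: r = r^2 * 10 mod 29 = 1^2 * 10 = 1*10 = 10
  bit 1 = 0: r = r^2 mod 29 = 10^2 = 13
  bit 2 = 1: r = r^2 * 10 mod 29 = 13^2 * 10 = 24*10 = 8
  bit 3 = 1: r = r^2 * 10 mod 29 = 8^2 * 10 = 6*10 = 2
  bit 4 = 0: r = r^2 mod 29 = 2^2 = 4
  -> A = 4
B = 10^21 mod 29  (bits of 21 = 10101)
  bit 0 = 1: r = r^2 * 10 mod 29 = 1^2 * 10 = 1*10 = 10
  bit 1 = 0: r = r^2 mod 29 = 10^2 = 13
  bit 2 = 1: r = r^2 * 10 mod 29 = 13^2 * 10 = 24*10 = 8
  bit 3 = 0: r = r^2 mod 29 = 8^2 = 6
  bit 4 = 1: r = r^2 * 10 mod 29 = 6^2 * 10 = 7*10 = 12
  -> B = 12
s = B^a = 12^22 mod 29  (bits of 22 = 10110)
  bit 0 = 1: r = r^2 * 12 mod 29 = 1^2 * 12 = 1*12 = 12
  bit 1 = 0: r = r^2 mod 29 = 12^2 = 28
  bit 2 = 1: r = r^2 * 12 mod 29 = 28^2 * 12 = 1*12 = 12
  bit 3 = 1: r = r^2 * 12 mod 29 = 12^2 * 12 = 28*12 = 17
  bit 4 = 0: r = r^2 mod 29 = 17^2 = 28
  -> s = B^a = 28

Answer: 4 12 28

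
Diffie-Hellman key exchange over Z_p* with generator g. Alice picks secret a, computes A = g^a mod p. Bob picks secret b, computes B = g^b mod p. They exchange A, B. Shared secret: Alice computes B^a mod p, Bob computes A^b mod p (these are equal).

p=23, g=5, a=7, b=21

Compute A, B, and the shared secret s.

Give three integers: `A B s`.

Answer: 17 14 19

Derivation:
A = 5^7 mod 23  (bits of 7 = 111)
  bit 0 = 1: r = r^2 * 5 mod 23 = 1^2 * 5 = 1*5 = 5
  bit 1 = 1: r = r^2 * 5 mod 23 = 5^2 * 5 = 2*5 = 10
  bit 2 = 1: r = r^2 * 5 mod 23 = 10^2 * 5 = 8*5 = 17
  -> A = 17
B = 5^21 mod 23  (bits of 21 = 10101)
  bit 0 = 1: r = r^2 * 5 mod 23 = 1^2 * 5 = 1*5 = 5
  bit 1 = 0: r = r^2 mod 23 = 5^2 = 2
  bit 2 = 1: r = r^2 * 5 mod 23 = 2^2 * 5 = 4*5 = 20
  bit 3 = 0: r = r^2 mod 23 = 20^2 = 9
  bit 4 = 1: r = r^2 * 5 mod 23 = 9^2 * 5 = 12*5 = 14
  -> B = 14
s = B^a = 14^7 mod 23  (bits of 7 = 111)
  bit 0 = 1: r = r^2 * 14 mod 23 = 1^2 * 14 = 1*14 = 14
  bit 1 = 1: r = r^2 * 14 mod 23 = 14^2 * 14 = 12*14 = 7
  bit 2 = 1: r = r^2 * 14 mod 23 = 7^2 * 14 = 3*14 = 19
  -> s = B^a = 19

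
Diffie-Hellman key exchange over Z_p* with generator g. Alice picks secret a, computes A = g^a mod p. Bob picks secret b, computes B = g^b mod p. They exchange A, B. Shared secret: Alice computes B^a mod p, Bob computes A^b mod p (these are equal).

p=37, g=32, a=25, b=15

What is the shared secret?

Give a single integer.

A = 32^25 mod 37  (bits of 25 = 11001)
  bit 0 = 1: r = r^2 * 32 mod 37 = 1^2 * 32 = 1*32 = 32
  bit 1 = 1: r = r^2 * 32 mod 37 = 32^2 * 32 = 25*32 = 23
  bit 2 = 0: r = r^2 mod 37 = 23^2 = 11
  bit 3 = 0: r = r^2 mod 37 = 11^2 = 10
  bit 4 = 1: r = r^2 * 32 mod 37 = 10^2 * 32 = 26*32 = 18
  -> A = 18
B = 32^15 mod 37  (bits of 15 = 1111)
  bit 0 = 1: r = r^2 * 32 mod 37 = 1^2 * 32 = 1*32 = 32
  bit 1 = 1: r = r^2 * 32 mod 37 = 32^2 * 32 = 25*32 = 23
  bit 2 = 1: r = r^2 * 32 mod 37 = 23^2 * 32 = 11*32 = 19
  bit 3 = 1: r = r^2 * 32 mod 37 = 19^2 * 32 = 28*32 = 8
  -> B = 8
s = B^a = 8^25 mod 37  (bits of 25 = 11001)
  bit 0 = 1: r = r^2 * 8 mod 37 = 1^2 * 8 = 1*8 = 8
  bit 1 = 1: r = r^2 * 8 mod 37 = 8^2 * 8 = 27*8 = 31
  bit 2 = 0: r = r^2 mod 37 = 31^2 = 36
  bit 3 = 0: r = r^2 mod 37 = 36^2 = 1
  bit 4 = 1: r = r^2 * 8 mod 37 = 1^2 * 8 = 1*8 = 8
  -> s = B^a = 8

Answer: 8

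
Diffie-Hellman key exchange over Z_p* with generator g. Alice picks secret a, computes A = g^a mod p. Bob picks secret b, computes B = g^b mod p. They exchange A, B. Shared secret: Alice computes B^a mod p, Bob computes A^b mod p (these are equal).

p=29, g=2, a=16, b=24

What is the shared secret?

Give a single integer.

Answer: 23

Derivation:
A = 2^16 mod 29  (bits of 16 = 10000)
  bit 0 = 1: r = r^2 * 2 mod 29 = 1^2 * 2 = 1*2 = 2
  bit 1 = 0: r = r^2 mod 29 = 2^2 = 4
  bit 2 = 0: r = r^2 mod 29 = 4^2 = 16
  bit 3 = 0: r = r^2 mod 29 = 16^2 = 24
  bit 4 = 0: r = r^2 mod 29 = 24^2 = 25
  -> A = 25
B = 2^24 mod 29  (bits of 24 = 11000)
  bit 0 = 1: r = r^2 * 2 mod 29 = 1^2 * 2 = 1*2 = 2
  bit 1 = 1: r = r^2 * 2 mod 29 = 2^2 * 2 = 4*2 = 8
  bit 2 = 0: r = r^2 mod 29 = 8^2 = 6
  bit 3 = 0: r = r^2 mod 29 = 6^2 = 7
  bit 4 = 0: r = r^2 mod 29 = 7^2 = 20
  -> B = 20
s = B^a = 20^16 mod 29  (bits of 16 = 10000)
  bit 0 = 1: r = r^2 * 20 mod 29 = 1^2 * 20 = 1*20 = 20
  bit 1 = 0: r = r^2 mod 29 = 20^2 = 23
  bit 2 = 0: r = r^2 mod 29 = 23^2 = 7
  bit 3 = 0: r = r^2 mod 29 = 7^2 = 20
  bit 4 = 0: r = r^2 mod 29 = 20^2 = 23
  -> s = B^a = 23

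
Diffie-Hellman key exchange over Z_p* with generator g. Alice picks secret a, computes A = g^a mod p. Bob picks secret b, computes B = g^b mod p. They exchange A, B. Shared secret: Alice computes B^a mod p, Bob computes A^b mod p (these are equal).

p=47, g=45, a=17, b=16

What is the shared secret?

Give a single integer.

Answer: 3

Derivation:
A = 45^17 mod 47  (bits of 17 = 10001)
  bit 0 = 1: r = r^2 * 45 mod 47 = 1^2 * 45 = 1*45 = 45
  bit 1 = 0: r = r^2 mod 47 = 45^2 = 4
  bit 2 = 0: r = r^2 mod 47 = 4^2 = 16
  bit 3 = 0: r = r^2 mod 47 = 16^2 = 21
  bit 4 = 1: r = r^2 * 45 mod 47 = 21^2 * 45 = 18*45 = 11
  -> A = 11
B = 45^16 mod 47  (bits of 16 = 10000)
  bit 0 = 1: r = r^2 * 45 mod 47 = 1^2 * 45 = 1*45 = 45
  bit 1 = 0: r = r^2 mod 47 = 45^2 = 4
  bit 2 = 0: r = r^2 mod 47 = 4^2 = 16
  bit 3 = 0: r = r^2 mod 47 = 16^2 = 21
  bit 4 = 0: r = r^2 mod 47 = 21^2 = 18
  -> B = 18
s = B^a = 18^17 mod 47  (bits of 17 = 10001)
  bit 0 = 1: r = r^2 * 18 mod 47 = 1^2 * 18 = 1*18 = 18
  bit 1 = 0: r = r^2 mod 47 = 18^2 = 42
  bit 2 = 0: r = r^2 mod 47 = 42^2 = 25
  bit 3 = 0: r = r^2 mod 47 = 25^2 = 14
  bit 4 = 1: r = r^2 * 18 mod 47 = 14^2 * 18 = 8*18 = 3
  -> s = B^a = 3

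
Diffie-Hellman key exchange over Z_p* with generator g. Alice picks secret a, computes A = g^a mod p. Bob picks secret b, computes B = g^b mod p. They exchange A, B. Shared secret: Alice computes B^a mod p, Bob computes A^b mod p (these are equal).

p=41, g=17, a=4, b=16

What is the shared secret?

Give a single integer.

A = 17^4 mod 41  (bits of 4 = 100)
  bit 0 = 1: r = r^2 * 17 mod 41 = 1^2 * 17 = 1*17 = 17
  bit 1 = 0: r = r^2 mod 41 = 17^2 = 2
  bit 2 = 0: r = r^2 mod 41 = 2^2 = 4
  -> A = 4
B = 17^16 mod 41  (bits of 16 = 10000)
  bit 0 = 1: r = r^2 * 17 mod 41 = 1^2 * 17 = 1*17 = 17
  bit 1 = 0: r = r^2 mod 41 = 17^2 = 2
  bit 2 = 0: r = r^2 mod 41 = 2^2 = 4
  bit 3 = 0: r = r^2 mod 41 = 4^2 = 16
  bit 4 = 0: r = r^2 mod 41 = 16^2 = 10
  -> B = 10
s = B^a = 10^4 mod 41  (bits of 4 = 100)
  bit 0 = 1: r = r^2 * 10 mod 41 = 1^2 * 10 = 1*10 = 10
  bit 1 = 0: r = r^2 mod 41 = 10^2 = 18
  bit 2 = 0: r = r^2 mod 41 = 18^2 = 37
  -> s = B^a = 37

Answer: 37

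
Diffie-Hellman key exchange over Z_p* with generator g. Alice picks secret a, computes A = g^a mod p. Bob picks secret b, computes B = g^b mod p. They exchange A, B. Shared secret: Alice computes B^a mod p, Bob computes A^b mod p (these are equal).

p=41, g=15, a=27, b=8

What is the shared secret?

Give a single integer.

Answer: 37

Derivation:
A = 15^27 mod 41  (bits of 27 = 11011)
  bit 0 = 1: r = r^2 * 15 mod 41 = 1^2 * 15 = 1*15 = 15
  bit 1 = 1: r = r^2 * 15 mod 41 = 15^2 * 15 = 20*15 = 13
  bit 2 = 0: r = r^2 mod 41 = 13^2 = 5
  bit 3 = 1: r = r^2 * 15 mod 41 = 5^2 * 15 = 25*15 = 6
  bit 4 = 1: r = r^2 * 15 mod 41 = 6^2 * 15 = 36*15 = 7
  -> A = 7
B = 15^8 mod 41  (bits of 8 = 1000)
  bit 0 = 1: r = r^2 * 15 mod 41 = 1^2 * 15 = 1*15 = 15
  bit 1 = 0: r = r^2 mod 41 = 15^2 = 20
  bit 2 = 0: r = r^2 mod 41 = 20^2 = 31
  bit 3 = 0: r = r^2 mod 41 = 31^2 = 18
  -> B = 18
s = B^a = 18^27 mod 41  (bits of 27 = 11011)
  bit 0 = 1: r = r^2 * 18 mod 41 = 1^2 * 18 = 1*18 = 18
  bit 1 = 1: r = r^2 * 18 mod 41 = 18^2 * 18 = 37*18 = 10
  bit 2 = 0: r = r^2 mod 41 = 10^2 = 18
  bit 3 = 1: r = r^2 * 18 mod 41 = 18^2 * 18 = 37*18 = 10
  bit 4 = 1: r = r^2 * 18 mod 41 = 10^2 * 18 = 18*18 = 37
  -> s = B^a = 37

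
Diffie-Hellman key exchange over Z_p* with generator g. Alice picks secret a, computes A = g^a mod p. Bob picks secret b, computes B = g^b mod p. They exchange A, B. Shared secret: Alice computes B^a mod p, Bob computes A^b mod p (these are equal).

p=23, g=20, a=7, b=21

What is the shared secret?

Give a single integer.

Answer: 11

Derivation:
A = 20^7 mod 23  (bits of 7 = 111)
  bit 0 = 1: r = r^2 * 20 mod 23 = 1^2 * 20 = 1*20 = 20
  bit 1 = 1: r = r^2 * 20 mod 23 = 20^2 * 20 = 9*20 = 19
  bit 2 = 1: r = r^2 * 20 mod 23 = 19^2 * 20 = 16*20 = 21
  -> A = 21
B = 20^21 mod 23  (bits of 21 = 10101)
  bit 0 = 1: r = r^2 * 20 mod 23 = 1^2 * 20 = 1*20 = 20
  bit 1 = 0: r = r^2 mod 23 = 20^2 = 9
  bit 2 = 1: r = r^2 * 20 mod 23 = 9^2 * 20 = 12*20 = 10
  bit 3 = 0: r = r^2 mod 23 = 10^2 = 8
  bit 4 = 1: r = r^2 * 20 mod 23 = 8^2 * 20 = 18*20 = 15
  -> B = 15
s = B^a = 15^7 mod 23  (bits of 7 = 111)
  bit 0 = 1: r = r^2 * 15 mod 23 = 1^2 * 15 = 1*15 = 15
  bit 1 = 1: r = r^2 * 15 mod 23 = 15^2 * 15 = 18*15 = 17
  bit 2 = 1: r = r^2 * 15 mod 23 = 17^2 * 15 = 13*15 = 11
  -> s = B^a = 11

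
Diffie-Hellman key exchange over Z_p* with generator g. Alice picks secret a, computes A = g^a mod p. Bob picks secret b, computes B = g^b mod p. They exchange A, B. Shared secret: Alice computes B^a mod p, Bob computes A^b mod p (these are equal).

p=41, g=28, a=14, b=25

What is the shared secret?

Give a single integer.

A = 28^14 mod 41  (bits of 14 = 1110)
  bit 0 = 1: r = r^2 * 28 mod 41 = 1^2 * 28 = 1*28 = 28
  bit 1 = 1: r = r^2 * 28 mod 41 = 28^2 * 28 = 5*28 = 17
  bit 2 = 1: r = r^2 * 28 mod 41 = 17^2 * 28 = 2*28 = 15
  bit 3 = 0: r = r^2 mod 41 = 15^2 = 20
  -> A = 20
B = 28^25 mod 41  (bits of 25 = 11001)
  bit 0 = 1: r = r^2 * 28 mod 41 = 1^2 * 28 = 1*28 = 28
  bit 1 = 1: r = r^2 * 28 mod 41 = 28^2 * 28 = 5*28 = 17
  bit 2 = 0: r = r^2 mod 41 = 17^2 = 2
  bit 3 = 0: r = r^2 mod 41 = 2^2 = 4
  bit 4 = 1: r = r^2 * 28 mod 41 = 4^2 * 28 = 16*28 = 38
  -> B = 38
s = B^a = 38^14 mod 41  (bits of 14 = 1110)
  bit 0 = 1: r = r^2 * 38 mod 41 = 1^2 * 38 = 1*38 = 38
  bit 1 = 1: r = r^2 * 38 mod 41 = 38^2 * 38 = 9*38 = 14
  bit 2 = 1: r = r^2 * 38 mod 41 = 14^2 * 38 = 32*38 = 27
  bit 3 = 0: r = r^2 mod 41 = 27^2 = 32
  -> s = B^a = 32

Answer: 32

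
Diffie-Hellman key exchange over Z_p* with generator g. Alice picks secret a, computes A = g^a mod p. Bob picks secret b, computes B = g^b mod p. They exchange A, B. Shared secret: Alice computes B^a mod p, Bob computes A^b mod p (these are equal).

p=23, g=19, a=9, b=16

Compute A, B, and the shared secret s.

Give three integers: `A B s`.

Answer: 10 12 4

Derivation:
A = 19^9 mod 23  (bits of 9 = 1001)
  bit 0 = 1: r = r^2 * 19 mod 23 = 1^2 * 19 = 1*19 = 19
  bit 1 = 0: r = r^2 mod 23 = 19^2 = 16
  bit 2 = 0: r = r^2 mod 23 = 16^2 = 3
  bit 3 = 1: r = r^2 * 19 mod 23 = 3^2 * 19 = 9*19 = 10
  -> A = 10
B = 19^16 mod 23  (bits of 16 = 10000)
  bit 0 = 1: r = r^2 * 19 mod 23 = 1^2 * 19 = 1*19 = 19
  bit 1 = 0: r = r^2 mod 23 = 19^2 = 16
  bit 2 = 0: r = r^2 mod 23 = 16^2 = 3
  bit 3 = 0: r = r^2 mod 23 = 3^2 = 9
  bit 4 = 0: r = r^2 mod 23 = 9^2 = 12
  -> B = 12
s = B^a = 12^9 mod 23  (bits of 9 = 1001)
  bit 0 = 1: r = r^2 * 12 mod 23 = 1^2 * 12 = 1*12 = 12
  bit 1 = 0: r = r^2 mod 23 = 12^2 = 6
  bit 2 = 0: r = r^2 mod 23 = 6^2 = 13
  bit 3 = 1: r = r^2 * 12 mod 23 = 13^2 * 12 = 8*12 = 4
  -> s = B^a = 4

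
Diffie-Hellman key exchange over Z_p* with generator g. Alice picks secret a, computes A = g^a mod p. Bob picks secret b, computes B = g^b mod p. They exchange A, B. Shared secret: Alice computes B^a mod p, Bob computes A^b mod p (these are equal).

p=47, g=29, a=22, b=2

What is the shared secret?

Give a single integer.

Answer: 28

Derivation:
A = 29^22 mod 47  (bits of 22 = 10110)
  bit 0 = 1: r = r^2 * 29 mod 47 = 1^2 * 29 = 1*29 = 29
  bit 1 = 0: r = r^2 mod 47 = 29^2 = 42
  bit 2 = 1: r = r^2 * 29 mod 47 = 42^2 * 29 = 25*29 = 20
  bit 3 = 1: r = r^2 * 29 mod 47 = 20^2 * 29 = 24*29 = 38
  bit 4 = 0: r = r^2 mod 47 = 38^2 = 34
  -> A = 34
B = 29^2 mod 47  (bits of 2 = 10)
  bit 0 = 1: r = r^2 * 29 mod 47 = 1^2 * 29 = 1*29 = 29
  bit 1 = 0: r = r^2 mod 47 = 29^2 = 42
  -> B = 42
s = B^a = 42^22 mod 47  (bits of 22 = 10110)
  bit 0 = 1: r = r^2 * 42 mod 47 = 1^2 * 42 = 1*42 = 42
  bit 1 = 0: r = r^2 mod 47 = 42^2 = 25
  bit 2 = 1: r = r^2 * 42 mod 47 = 25^2 * 42 = 14*42 = 24
  bit 3 = 1: r = r^2 * 42 mod 47 = 24^2 * 42 = 12*42 = 34
  bit 4 = 0: r = r^2 mod 47 = 34^2 = 28
  -> s = B^a = 28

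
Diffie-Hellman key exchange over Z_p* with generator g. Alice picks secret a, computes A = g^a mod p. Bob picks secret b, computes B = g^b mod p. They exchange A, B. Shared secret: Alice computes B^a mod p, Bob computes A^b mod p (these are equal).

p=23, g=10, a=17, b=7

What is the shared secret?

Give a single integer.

Answer: 20

Derivation:
A = 10^17 mod 23  (bits of 17 = 10001)
  bit 0 = 1: r = r^2 * 10 mod 23 = 1^2 * 10 = 1*10 = 10
  bit 1 = 0: r = r^2 mod 23 = 10^2 = 8
  bit 2 = 0: r = r^2 mod 23 = 8^2 = 18
  bit 3 = 0: r = r^2 mod 23 = 18^2 = 2
  bit 4 = 1: r = r^2 * 10 mod 23 = 2^2 * 10 = 4*10 = 17
  -> A = 17
B = 10^7 mod 23  (bits of 7 = 111)
  bit 0 = 1: r = r^2 * 10 mod 23 = 1^2 * 10 = 1*10 = 10
  bit 1 = 1: r = r^2 * 10 mod 23 = 10^2 * 10 = 8*10 = 11
  bit 2 = 1: r = r^2 * 10 mod 23 = 11^2 * 10 = 6*10 = 14
  -> B = 14
s = B^a = 14^17 mod 23  (bits of 17 = 10001)
  bit 0 = 1: r = r^2 * 14 mod 23 = 1^2 * 14 = 1*14 = 14
  bit 1 = 0: r = r^2 mod 23 = 14^2 = 12
  bit 2 = 0: r = r^2 mod 23 = 12^2 = 6
  bit 3 = 0: r = r^2 mod 23 = 6^2 = 13
  bit 4 = 1: r = r^2 * 14 mod 23 = 13^2 * 14 = 8*14 = 20
  -> s = B^a = 20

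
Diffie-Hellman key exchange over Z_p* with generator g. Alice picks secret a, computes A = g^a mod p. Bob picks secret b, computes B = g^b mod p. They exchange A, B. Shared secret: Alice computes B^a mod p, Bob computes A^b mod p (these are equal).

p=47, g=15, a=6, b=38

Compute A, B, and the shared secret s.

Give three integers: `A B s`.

Answer: 34 17 14

Derivation:
A = 15^6 mod 47  (bits of 6 = 110)
  bit 0 = 1: r = r^2 * 15 mod 47 = 1^2 * 15 = 1*15 = 15
  bit 1 = 1: r = r^2 * 15 mod 47 = 15^2 * 15 = 37*15 = 38
  bit 2 = 0: r = r^2 mod 47 = 38^2 = 34
  -> A = 34
B = 15^38 mod 47  (bits of 38 = 100110)
  bit 0 = 1: r = r^2 * 15 mod 47 = 1^2 * 15 = 1*15 = 15
  bit 1 = 0: r = r^2 mod 47 = 15^2 = 37
  bit 2 = 0: r = r^2 mod 47 = 37^2 = 6
  bit 3 = 1: r = r^2 * 15 mod 47 = 6^2 * 15 = 36*15 = 23
  bit 4 = 1: r = r^2 * 15 mod 47 = 23^2 * 15 = 12*15 = 39
  bit 5 = 0: r = r^2 mod 47 = 39^2 = 17
  -> B = 17
s = B^a = 17^6 mod 47  (bits of 6 = 110)
  bit 0 = 1: r = r^2 * 17 mod 47 = 1^2 * 17 = 1*17 = 17
  bit 1 = 1: r = r^2 * 17 mod 47 = 17^2 * 17 = 7*17 = 25
  bit 2 = 0: r = r^2 mod 47 = 25^2 = 14
  -> s = B^a = 14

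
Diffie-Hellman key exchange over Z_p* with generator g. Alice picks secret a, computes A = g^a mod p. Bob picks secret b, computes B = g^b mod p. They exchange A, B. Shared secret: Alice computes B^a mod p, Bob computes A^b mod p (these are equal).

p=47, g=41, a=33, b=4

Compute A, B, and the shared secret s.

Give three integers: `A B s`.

A = 41^33 mod 47  (bits of 33 = 100001)
  bit 0 = 1: r = r^2 * 41 mod 47 = 1^2 * 41 = 1*41 = 41
  bit 1 = 0: r = r^2 mod 47 = 41^2 = 36
  bit 2 = 0: r = r^2 mod 47 = 36^2 = 27
  bit 3 = 0: r = r^2 mod 47 = 27^2 = 24
  bit 4 = 0: r = r^2 mod 47 = 24^2 = 12
  bit 5 = 1: r = r^2 * 41 mod 47 = 12^2 * 41 = 3*41 = 29
  -> A = 29
B = 41^4 mod 47  (bits of 4 = 100)
  bit 0 = 1: r = r^2 * 41 mod 47 = 1^2 * 41 = 1*41 = 41
  bit 1 = 0: r = r^2 mod 47 = 41^2 = 36
  bit 2 = 0: r = r^2 mod 47 = 36^2 = 27
  -> B = 27
s = B^a = 27^33 mod 47  (bits of 33 = 100001)
  bit 0 = 1: r = r^2 * 27 mod 47 = 1^2 * 27 = 1*27 = 27
  bit 1 = 0: r = r^2 mod 47 = 27^2 = 24
  bit 2 = 0: r = r^2 mod 47 = 24^2 = 12
  bit 3 = 0: r = r^2 mod 47 = 12^2 = 3
  bit 4 = 0: r = r^2 mod 47 = 3^2 = 9
  bit 5 = 1: r = r^2 * 27 mod 47 = 9^2 * 27 = 34*27 = 25
  -> s = B^a = 25

Answer: 29 27 25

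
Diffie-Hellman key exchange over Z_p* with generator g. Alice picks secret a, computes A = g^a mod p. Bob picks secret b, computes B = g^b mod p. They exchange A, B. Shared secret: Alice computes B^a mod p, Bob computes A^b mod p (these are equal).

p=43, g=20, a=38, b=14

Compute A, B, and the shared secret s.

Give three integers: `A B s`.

Answer: 14 36 6

Derivation:
A = 20^38 mod 43  (bits of 38 = 100110)
  bit 0 = 1: r = r^2 * 20 mod 43 = 1^2 * 20 = 1*20 = 20
  bit 1 = 0: r = r^2 mod 43 = 20^2 = 13
  bit 2 = 0: r = r^2 mod 43 = 13^2 = 40
  bit 3 = 1: r = r^2 * 20 mod 43 = 40^2 * 20 = 9*20 = 8
  bit 4 = 1: r = r^2 * 20 mod 43 = 8^2 * 20 = 21*20 = 33
  bit 5 = 0: r = r^2 mod 43 = 33^2 = 14
  -> A = 14
B = 20^14 mod 43  (bits of 14 = 1110)
  bit 0 = 1: r = r^2 * 20 mod 43 = 1^2 * 20 = 1*20 = 20
  bit 1 = 1: r = r^2 * 20 mod 43 = 20^2 * 20 = 13*20 = 2
  bit 2 = 1: r = r^2 * 20 mod 43 = 2^2 * 20 = 4*20 = 37
  bit 3 = 0: r = r^2 mod 43 = 37^2 = 36
  -> B = 36
s = B^a = 36^38 mod 43  (bits of 38 = 100110)
  bit 0 = 1: r = r^2 * 36 mod 43 = 1^2 * 36 = 1*36 = 36
  bit 1 = 0: r = r^2 mod 43 = 36^2 = 6
  bit 2 = 0: r = r^2 mod 43 = 6^2 = 36
  bit 3 = 1: r = r^2 * 36 mod 43 = 36^2 * 36 = 6*36 = 1
  bit 4 = 1: r = r^2 * 36 mod 43 = 1^2 * 36 = 1*36 = 36
  bit 5 = 0: r = r^2 mod 43 = 36^2 = 6
  -> s = B^a = 6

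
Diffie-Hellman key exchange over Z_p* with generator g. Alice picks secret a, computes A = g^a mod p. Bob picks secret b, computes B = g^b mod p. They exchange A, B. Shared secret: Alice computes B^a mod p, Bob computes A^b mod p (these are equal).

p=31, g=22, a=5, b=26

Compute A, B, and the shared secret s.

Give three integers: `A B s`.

A = 22^5 mod 31  (bits of 5 = 101)
  bit 0 = 1: r = r^2 * 22 mod 31 = 1^2 * 22 = 1*22 = 22
  bit 1 = 0: r = r^2 mod 31 = 22^2 = 19
  bit 2 = 1: r = r^2 * 22 mod 31 = 19^2 * 22 = 20*22 = 6
  -> A = 6
B = 22^26 mod 31  (bits of 26 = 11010)
  bit 0 = 1: r = r^2 * 22 mod 31 = 1^2 * 22 = 1*22 = 22
  bit 1 = 1: r = r^2 * 22 mod 31 = 22^2 * 22 = 19*22 = 15
  bit 2 = 0: r = r^2 mod 31 = 15^2 = 8
  bit 3 = 1: r = r^2 * 22 mod 31 = 8^2 * 22 = 2*22 = 13
  bit 4 = 0: r = r^2 mod 31 = 13^2 = 14
  -> B = 14
s = B^a = 14^5 mod 31  (bits of 5 = 101)
  bit 0 = 1: r = r^2 * 14 mod 31 = 1^2 * 14 = 1*14 = 14
  bit 1 = 0: r = r^2 mod 31 = 14^2 = 10
  bit 2 = 1: r = r^2 * 14 mod 31 = 10^2 * 14 = 7*14 = 5
  -> s = B^a = 5

Answer: 6 14 5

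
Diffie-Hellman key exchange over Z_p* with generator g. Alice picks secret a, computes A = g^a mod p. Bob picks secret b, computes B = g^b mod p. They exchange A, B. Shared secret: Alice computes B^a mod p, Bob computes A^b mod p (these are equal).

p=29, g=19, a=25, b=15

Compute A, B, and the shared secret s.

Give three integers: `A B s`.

Answer: 2 10 27

Derivation:
A = 19^25 mod 29  (bits of 25 = 11001)
  bit 0 = 1: r = r^2 * 19 mod 29 = 1^2 * 19 = 1*19 = 19
  bit 1 = 1: r = r^2 * 19 mod 29 = 19^2 * 19 = 13*19 = 15
  bit 2 = 0: r = r^2 mod 29 = 15^2 = 22
  bit 3 = 0: r = r^2 mod 29 = 22^2 = 20
  bit 4 = 1: r = r^2 * 19 mod 29 = 20^2 * 19 = 23*19 = 2
  -> A = 2
B = 19^15 mod 29  (bits of 15 = 1111)
  bit 0 = 1: r = r^2 * 19 mod 29 = 1^2 * 19 = 1*19 = 19
  bit 1 = 1: r = r^2 * 19 mod 29 = 19^2 * 19 = 13*19 = 15
  bit 2 = 1: r = r^2 * 19 mod 29 = 15^2 * 19 = 22*19 = 12
  bit 3 = 1: r = r^2 * 19 mod 29 = 12^2 * 19 = 28*19 = 10
  -> B = 10
s = B^a = 10^25 mod 29  (bits of 25 = 11001)
  bit 0 = 1: r = r^2 * 10 mod 29 = 1^2 * 10 = 1*10 = 10
  bit 1 = 1: r = r^2 * 10 mod 29 = 10^2 * 10 = 13*10 = 14
  bit 2 = 0: r = r^2 mod 29 = 14^2 = 22
  bit 3 = 0: r = r^2 mod 29 = 22^2 = 20
  bit 4 = 1: r = r^2 * 10 mod 29 = 20^2 * 10 = 23*10 = 27
  -> s = B^a = 27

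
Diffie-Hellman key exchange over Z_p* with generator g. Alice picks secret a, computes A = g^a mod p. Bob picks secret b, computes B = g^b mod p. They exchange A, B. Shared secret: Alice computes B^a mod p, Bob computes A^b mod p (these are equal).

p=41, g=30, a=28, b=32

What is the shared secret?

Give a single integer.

Answer: 10

Derivation:
A = 30^28 mod 41  (bits of 28 = 11100)
  bit 0 = 1: r = r^2 * 30 mod 41 = 1^2 * 30 = 1*30 = 30
  bit 1 = 1: r = r^2 * 30 mod 41 = 30^2 * 30 = 39*30 = 22
  bit 2 = 1: r = r^2 * 30 mod 41 = 22^2 * 30 = 33*30 = 6
  bit 3 = 0: r = r^2 mod 41 = 6^2 = 36
  bit 4 = 0: r = r^2 mod 41 = 36^2 = 25
  -> A = 25
B = 30^32 mod 41  (bits of 32 = 100000)
  bit 0 = 1: r = r^2 * 30 mod 41 = 1^2 * 30 = 1*30 = 30
  bit 1 = 0: r = r^2 mod 41 = 30^2 = 39
  bit 2 = 0: r = r^2 mod 41 = 39^2 = 4
  bit 3 = 0: r = r^2 mod 41 = 4^2 = 16
  bit 4 = 0: r = r^2 mod 41 = 16^2 = 10
  bit 5 = 0: r = r^2 mod 41 = 10^2 = 18
  -> B = 18
s = B^a = 18^28 mod 41  (bits of 28 = 11100)
  bit 0 = 1: r = r^2 * 18 mod 41 = 1^2 * 18 = 1*18 = 18
  bit 1 = 1: r = r^2 * 18 mod 41 = 18^2 * 18 = 37*18 = 10
  bit 2 = 1: r = r^2 * 18 mod 41 = 10^2 * 18 = 18*18 = 37
  bit 3 = 0: r = r^2 mod 41 = 37^2 = 16
  bit 4 = 0: r = r^2 mod 41 = 16^2 = 10
  -> s = B^a = 10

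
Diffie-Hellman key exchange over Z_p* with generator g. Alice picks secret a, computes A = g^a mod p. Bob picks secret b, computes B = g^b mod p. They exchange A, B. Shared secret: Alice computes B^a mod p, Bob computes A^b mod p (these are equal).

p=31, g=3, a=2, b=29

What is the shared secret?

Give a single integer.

A = 3^2 mod 31  (bits of 2 = 10)
  bit 0 = 1: r = r^2 * 3 mod 31 = 1^2 * 3 = 1*3 = 3
  bit 1 = 0: r = r^2 mod 31 = 3^2 = 9
  -> A = 9
B = 3^29 mod 31  (bits of 29 = 11101)
  bit 0 = 1: r = r^2 * 3 mod 31 = 1^2 * 3 = 1*3 = 3
  bit 1 = 1: r = r^2 * 3 mod 31 = 3^2 * 3 = 9*3 = 27
  bit 2 = 1: r = r^2 * 3 mod 31 = 27^2 * 3 = 16*3 = 17
  bit 3 = 0: r = r^2 mod 31 = 17^2 = 10
  bit 4 = 1: r = r^2 * 3 mod 31 = 10^2 * 3 = 7*3 = 21
  -> B = 21
s = B^a = 21^2 mod 31  (bits of 2 = 10)
  bit 0 = 1: r = r^2 * 21 mod 31 = 1^2 * 21 = 1*21 = 21
  bit 1 = 0: r = r^2 mod 31 = 21^2 = 7
  -> s = B^a = 7

Answer: 7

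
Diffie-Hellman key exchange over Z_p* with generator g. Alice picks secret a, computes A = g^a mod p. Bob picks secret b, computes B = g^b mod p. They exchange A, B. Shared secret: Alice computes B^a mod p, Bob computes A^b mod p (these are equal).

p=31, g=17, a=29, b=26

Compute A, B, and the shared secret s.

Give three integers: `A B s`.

A = 17^29 mod 31  (bits of 29 = 11101)
  bit 0 = 1: r = r^2 * 17 mod 31 = 1^2 * 17 = 1*17 = 17
  bit 1 = 1: r = r^2 * 17 mod 31 = 17^2 * 17 = 10*17 = 15
  bit 2 = 1: r = r^2 * 17 mod 31 = 15^2 * 17 = 8*17 = 12
  bit 3 = 0: r = r^2 mod 31 = 12^2 = 20
  bit 4 = 1: r = r^2 * 17 mod 31 = 20^2 * 17 = 28*17 = 11
  -> A = 11
B = 17^26 mod 31  (bits of 26 = 11010)
  bit 0 = 1: r = r^2 * 17 mod 31 = 1^2 * 17 = 1*17 = 17
  bit 1 = 1: r = r^2 * 17 mod 31 = 17^2 * 17 = 10*17 = 15
  bit 2 = 0: r = r^2 mod 31 = 15^2 = 8
  bit 3 = 1: r = r^2 * 17 mod 31 = 8^2 * 17 = 2*17 = 3
  bit 4 = 0: r = r^2 mod 31 = 3^2 = 9
  -> B = 9
s = B^a = 9^29 mod 31  (bits of 29 = 11101)
  bit 0 = 1: r = r^2 * 9 mod 31 = 1^2 * 9 = 1*9 = 9
  bit 1 = 1: r = r^2 * 9 mod 31 = 9^2 * 9 = 19*9 = 16
  bit 2 = 1: r = r^2 * 9 mod 31 = 16^2 * 9 = 8*9 = 10
  bit 3 = 0: r = r^2 mod 31 = 10^2 = 7
  bit 4 = 1: r = r^2 * 9 mod 31 = 7^2 * 9 = 18*9 = 7
  -> s = B^a = 7

Answer: 11 9 7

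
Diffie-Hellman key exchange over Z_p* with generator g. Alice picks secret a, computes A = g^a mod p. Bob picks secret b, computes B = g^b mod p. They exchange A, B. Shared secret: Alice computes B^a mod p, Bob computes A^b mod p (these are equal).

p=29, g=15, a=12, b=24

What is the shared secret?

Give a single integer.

Answer: 23

Derivation:
A = 15^12 mod 29  (bits of 12 = 1100)
  bit 0 = 1: r = r^2 * 15 mod 29 = 1^2 * 15 = 1*15 = 15
  bit 1 = 1: r = r^2 * 15 mod 29 = 15^2 * 15 = 22*15 = 11
  bit 2 = 0: r = r^2 mod 29 = 11^2 = 5
  bit 3 = 0: r = r^2 mod 29 = 5^2 = 25
  -> A = 25
B = 15^24 mod 29  (bits of 24 = 11000)
  bit 0 = 1: r = r^2 * 15 mod 29 = 1^2 * 15 = 1*15 = 15
  bit 1 = 1: r = r^2 * 15 mod 29 = 15^2 * 15 = 22*15 = 11
  bit 2 = 0: r = r^2 mod 29 = 11^2 = 5
  bit 3 = 0: r = r^2 mod 29 = 5^2 = 25
  bit 4 = 0: r = r^2 mod 29 = 25^2 = 16
  -> B = 16
s = B^a = 16^12 mod 29  (bits of 12 = 1100)
  bit 0 = 1: r = r^2 * 16 mod 29 = 1^2 * 16 = 1*16 = 16
  bit 1 = 1: r = r^2 * 16 mod 29 = 16^2 * 16 = 24*16 = 7
  bit 2 = 0: r = r^2 mod 29 = 7^2 = 20
  bit 3 = 0: r = r^2 mod 29 = 20^2 = 23
  -> s = B^a = 23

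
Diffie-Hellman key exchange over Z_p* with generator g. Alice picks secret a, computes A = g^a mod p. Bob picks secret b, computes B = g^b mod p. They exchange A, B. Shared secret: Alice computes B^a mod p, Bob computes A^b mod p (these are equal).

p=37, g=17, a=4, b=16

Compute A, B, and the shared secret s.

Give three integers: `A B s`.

A = 17^4 mod 37  (bits of 4 = 100)
  bit 0 = 1: r = r^2 * 17 mod 37 = 1^2 * 17 = 1*17 = 17
  bit 1 = 0: r = r^2 mod 37 = 17^2 = 30
  bit 2 = 0: r = r^2 mod 37 = 30^2 = 12
  -> A = 12
B = 17^16 mod 37  (bits of 16 = 10000)
  bit 0 = 1: r = r^2 * 17 mod 37 = 1^2 * 17 = 1*17 = 17
  bit 1 = 0: r = r^2 mod 37 = 17^2 = 30
  bit 2 = 0: r = r^2 mod 37 = 30^2 = 12
  bit 3 = 0: r = r^2 mod 37 = 12^2 = 33
  bit 4 = 0: r = r^2 mod 37 = 33^2 = 16
  -> B = 16
s = B^a = 16^4 mod 37  (bits of 4 = 100)
  bit 0 = 1: r = r^2 * 16 mod 37 = 1^2 * 16 = 1*16 = 16
  bit 1 = 0: r = r^2 mod 37 = 16^2 = 34
  bit 2 = 0: r = r^2 mod 37 = 34^2 = 9
  -> s = B^a = 9

Answer: 12 16 9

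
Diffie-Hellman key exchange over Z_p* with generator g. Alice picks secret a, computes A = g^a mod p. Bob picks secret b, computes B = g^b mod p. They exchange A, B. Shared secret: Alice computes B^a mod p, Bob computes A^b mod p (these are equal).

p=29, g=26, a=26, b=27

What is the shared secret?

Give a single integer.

Answer: 9

Derivation:
A = 26^26 mod 29  (bits of 26 = 11010)
  bit 0 = 1: r = r^2 * 26 mod 29 = 1^2 * 26 = 1*26 = 26
  bit 1 = 1: r = r^2 * 26 mod 29 = 26^2 * 26 = 9*26 = 2
  bit 2 = 0: r = r^2 mod 29 = 2^2 = 4
  bit 3 = 1: r = r^2 * 26 mod 29 = 4^2 * 26 = 16*26 = 10
  bit 4 = 0: r = r^2 mod 29 = 10^2 = 13
  -> A = 13
B = 26^27 mod 29  (bits of 27 = 11011)
  bit 0 = 1: r = r^2 * 26 mod 29 = 1^2 * 26 = 1*26 = 26
  bit 1 = 1: r = r^2 * 26 mod 29 = 26^2 * 26 = 9*26 = 2
  bit 2 = 0: r = r^2 mod 29 = 2^2 = 4
  bit 3 = 1: r = r^2 * 26 mod 29 = 4^2 * 26 = 16*26 = 10
  bit 4 = 1: r = r^2 * 26 mod 29 = 10^2 * 26 = 13*26 = 19
  -> B = 19
s = B^a = 19^26 mod 29  (bits of 26 = 11010)
  bit 0 = 1: r = r^2 * 19 mod 29 = 1^2 * 19 = 1*19 = 19
  bit 1 = 1: r = r^2 * 19 mod 29 = 19^2 * 19 = 13*19 = 15
  bit 2 = 0: r = r^2 mod 29 = 15^2 = 22
  bit 3 = 1: r = r^2 * 19 mod 29 = 22^2 * 19 = 20*19 = 3
  bit 4 = 0: r = r^2 mod 29 = 3^2 = 9
  -> s = B^a = 9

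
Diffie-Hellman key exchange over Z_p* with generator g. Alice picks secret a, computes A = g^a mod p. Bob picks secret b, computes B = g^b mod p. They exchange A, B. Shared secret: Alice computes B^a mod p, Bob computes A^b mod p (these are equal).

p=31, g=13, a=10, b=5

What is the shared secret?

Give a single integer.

A = 13^10 mod 31  (bits of 10 = 1010)
  bit 0 = 1: r = r^2 * 13 mod 31 = 1^2 * 13 = 1*13 = 13
  bit 1 = 0: r = r^2 mod 31 = 13^2 = 14
  bit 2 = 1: r = r^2 * 13 mod 31 = 14^2 * 13 = 10*13 = 6
  bit 3 = 0: r = r^2 mod 31 = 6^2 = 5
  -> A = 5
B = 13^5 mod 31  (bits of 5 = 101)
  bit 0 = 1: r = r^2 * 13 mod 31 = 1^2 * 13 = 1*13 = 13
  bit 1 = 0: r = r^2 mod 31 = 13^2 = 14
  bit 2 = 1: r = r^2 * 13 mod 31 = 14^2 * 13 = 10*13 = 6
  -> B = 6
s = B^a = 6^10 mod 31  (bits of 10 = 1010)
  bit 0 = 1: r = r^2 * 6 mod 31 = 1^2 * 6 = 1*6 = 6
  bit 1 = 0: r = r^2 mod 31 = 6^2 = 5
  bit 2 = 1: r = r^2 * 6 mod 31 = 5^2 * 6 = 25*6 = 26
  bit 3 = 0: r = r^2 mod 31 = 26^2 = 25
  -> s = B^a = 25

Answer: 25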